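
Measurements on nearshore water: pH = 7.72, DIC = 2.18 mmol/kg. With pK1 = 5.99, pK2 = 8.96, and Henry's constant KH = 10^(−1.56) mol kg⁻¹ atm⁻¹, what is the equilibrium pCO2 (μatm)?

pCO2 = 1370 μatm

α₀ = 1 / (1 + K1/[H⁺] + K1K2/[H⁺]²) = 1 / (1 + 10^+1.73 + 10^+0.49)
   = 1 / (1 + 53.703 + 3.0903) = 1/57.793 = 0.01730
[CO2*] = α₀ × DIC = 0.01730 × 2.18 = 0.03772 mmol/kg
pCO2 = [CO2*]/KH = 3.772×10^-5 / 2.754×10^-2 = 1370 μatm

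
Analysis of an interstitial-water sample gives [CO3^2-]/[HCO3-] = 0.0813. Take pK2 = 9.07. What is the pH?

pH = 7.98

From K2 = [H⁺][CO3^2-]/[HCO3-]:  pH = pK2 + log₁₀([CO3^2-]/[HCO3-])
log₁₀(0.0813) = -1.090
pH = 9.07 + (-1.090) = 7.98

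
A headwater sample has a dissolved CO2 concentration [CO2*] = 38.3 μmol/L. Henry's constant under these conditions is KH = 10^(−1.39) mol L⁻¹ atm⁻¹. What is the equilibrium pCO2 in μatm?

pCO2 = 940 μatm

KH = 10^(−1.39) = 4.074×10^-2 mol L⁻¹ atm⁻¹
pCO2 = [CO2*]/KH = 38.3×10^-6 / 4.074×10^-2 = 9.40×10^-4 atm = 940 μatm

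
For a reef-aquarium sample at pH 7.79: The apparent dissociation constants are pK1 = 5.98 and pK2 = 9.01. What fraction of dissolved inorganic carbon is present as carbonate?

α₂ = 1 / (1 + [H⁺]/K2 + [H⁺]²/(K1K2)) = 1 / (1 + 10^+1.22 + 10^-0.59)
   = 1 / (1 + 16.596 + 0.25704) = 1/17.853 = 0.05601

α₂ = 0.0560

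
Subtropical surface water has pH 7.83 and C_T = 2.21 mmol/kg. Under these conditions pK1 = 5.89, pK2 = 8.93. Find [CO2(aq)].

α₀ = 1 / (1 + K1/[H⁺] + K1K2/[H⁺]²) = 1 / (1 + 10^+1.94 + 10^+0.84)
   = 1 / (1 + 87.096 + 6.9183) = 1/95.015 = 0.01052
[CO2*] = α₀ × DIC = 0.01052 × 2.21 = 0.0233 mmol/kg

[CO2*] = 0.0233 mmol/kg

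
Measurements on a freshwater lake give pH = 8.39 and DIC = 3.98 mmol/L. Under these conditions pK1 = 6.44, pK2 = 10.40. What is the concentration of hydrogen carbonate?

α₁ = 1 / (1 + [H⁺]/K1 + K2/[H⁺]) = 1 / (1 + 10^-1.95 + 10^-2.01)
   = 1 / (1 + 0.011220 + 0.0097724) = 1/1.0210 = 0.9794
[HCO3⁻] = α₁ × DIC = 0.9794 × 3.98 = 3.90 mmol/L

[HCO3⁻] = 3.90 mmol/L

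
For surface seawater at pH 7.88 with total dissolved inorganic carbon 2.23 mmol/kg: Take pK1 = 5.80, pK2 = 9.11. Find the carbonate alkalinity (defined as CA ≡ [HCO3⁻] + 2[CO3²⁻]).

CA = 2.34 mmol/kg

CA = [HCO3⁻] + 2[CO3²⁻] = (α₁ + 2α₂)·DIC
At pH 7.88: [H⁺]/K1 = 10^-2.08 = 0.0083176, K2/[H⁺] = 10^-1.23 = 0.058884
α₁ = 1/(1 + 0.0083176 + 0.058884) = 1/1.0672 = 0.9370; α₂ = α₁·K2/[H⁺] = 0.05518
α₁ + 2α₂ = 1.0474
CA = 1.0474 × 2.23 = 2.34 mmol/kg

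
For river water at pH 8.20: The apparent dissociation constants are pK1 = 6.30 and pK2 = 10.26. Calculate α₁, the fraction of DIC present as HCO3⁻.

α₁ = 1 / (1 + [H⁺]/K1 + K2/[H⁺]) = 1 / (1 + 10^-1.90 + 10^-2.06)
   = 1 / (1 + 0.012589 + 0.0087096) = 1/1.0213 = 0.9791

α₁ = 0.979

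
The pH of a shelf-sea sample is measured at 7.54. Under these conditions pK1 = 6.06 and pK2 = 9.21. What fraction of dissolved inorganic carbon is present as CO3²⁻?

α₂ = 0.0203

α₂ = 1 / (1 + [H⁺]/K2 + [H⁺]²/(K1K2)) = 1 / (1 + 10^+1.67 + 10^+0.19)
   = 1 / (1 + 46.774 + 1.5488) = 1/49.322 = 0.02027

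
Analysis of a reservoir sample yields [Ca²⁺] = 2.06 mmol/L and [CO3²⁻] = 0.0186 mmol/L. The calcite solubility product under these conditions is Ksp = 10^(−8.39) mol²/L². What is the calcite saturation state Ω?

Ksp = 10^(−8.39) = 4.074×10^-9
Ω = [Ca²⁺][CO3²⁻]/Ksp = (2.06×10^-3)(0.0186×10^-3) / 4.074×10^-9 = 9.41

Ω = 9.41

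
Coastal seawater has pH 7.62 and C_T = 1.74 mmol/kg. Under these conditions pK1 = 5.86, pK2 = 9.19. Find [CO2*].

α₀ = 1 / (1 + K1/[H⁺] + K1K2/[H⁺]²) = 1 / (1 + 10^+1.76 + 10^+0.19)
   = 1 / (1 + 57.544 + 1.5488) = 1/60.093 = 0.01664
[CO2*] = α₀ × DIC = 0.01664 × 1.74 = 0.0290 mmol/kg

[CO2*] = 0.0290 mmol/kg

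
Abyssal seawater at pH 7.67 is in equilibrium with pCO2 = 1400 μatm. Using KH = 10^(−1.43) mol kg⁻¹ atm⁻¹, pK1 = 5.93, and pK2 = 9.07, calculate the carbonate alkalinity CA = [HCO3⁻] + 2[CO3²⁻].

[CO2*] = KH · pCO2 = 10^(−1.43) × 1400×10^-6 = 5.201×10^-5 mol/kg
α₀ = 1/(1 + K1/[H⁺] + K1K2/[H⁺]²) = 1/(1 + 10^+1.74 + 10^+0.34) = 0.01720
DIC = [CO2*]/α₀ = 5.201×10^-5 / 0.01720 = 3.024 mmol/kg
CA = (α₁ + 2α₂)·DIC = (0.9452 + 2×0.03763) × 3.024 = 3.09 mmol/kg

CA = 3.09 mmol/kg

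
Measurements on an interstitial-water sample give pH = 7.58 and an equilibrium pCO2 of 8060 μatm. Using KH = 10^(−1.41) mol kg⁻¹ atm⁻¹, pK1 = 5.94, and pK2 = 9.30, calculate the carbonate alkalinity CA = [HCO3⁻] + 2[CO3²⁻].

CA = 14.2 mmol/kg

[CO2*] = KH · pCO2 = 10^(−1.41) × 8060×10^-6 = 3.136×10^-4 mol/kg
α₀ = 1/(1 + K1/[H⁺] + K1K2/[H⁺]²) = 1/(1 + 10^+1.64 + 10^-0.08) = 0.02199
DIC = [CO2*]/α₀ = 3.136×10^-4 / 0.02199 = 14.26 mmol/kg
CA = (α₁ + 2α₂)·DIC = (0.9597 + 2×0.01829) × 14.26 = 14.2 mmol/kg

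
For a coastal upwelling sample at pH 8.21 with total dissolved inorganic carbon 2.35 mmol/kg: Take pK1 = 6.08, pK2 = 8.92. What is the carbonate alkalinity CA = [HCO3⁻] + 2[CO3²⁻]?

CA = 2.72 mmol/kg

CA = [HCO3⁻] + 2[CO3²⁻] = (α₁ + 2α₂)·DIC
At pH 8.21: [H⁺]/K1 = 10^-2.13 = 0.0074131, K2/[H⁺] = 10^-0.71 = 0.19498
α₁ = 1/(1 + 0.0074131 + 0.19498) = 1/1.2024 = 0.8317; α₂ = α₁·K2/[H⁺] = 0.1622
α₁ + 2α₂ = 1.1560
CA = 1.1560 × 2.35 = 2.72 mmol/kg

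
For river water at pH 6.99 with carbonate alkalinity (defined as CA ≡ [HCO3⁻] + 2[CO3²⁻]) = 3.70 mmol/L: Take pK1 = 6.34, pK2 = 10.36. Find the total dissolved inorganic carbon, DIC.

CA = [HCO3⁻] + 2[CO3²⁻] = (α₁ + 2α₂)·DIC
At pH 6.99: [H⁺]/K1 = 10^-0.65 = 0.22387, K2/[H⁺] = 10^-3.37 = 0.00042658
α₁ = 1/(1 + 0.22387 + 0.00042658) = 1/1.2243 = 0.8168; α₂ = α₁·K2/[H⁺] = 0.0003484
α₁ + 2α₂ = 0.8175
DIC = CA / (α₁ + 2α₂) = 3.70 / 0.8175 = 4.53 mmol/L

DIC = 4.53 mmol/L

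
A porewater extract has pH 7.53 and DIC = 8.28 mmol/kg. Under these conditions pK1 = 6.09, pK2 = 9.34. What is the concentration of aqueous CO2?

α₀ = 1 / (1 + K1/[H⁺] + K1K2/[H⁺]²) = 1 / (1 + 10^+1.44 + 10^-0.37)
   = 1 / (1 + 27.542 + 0.42658) = 1/28.969 = 0.03452
[CO2*] = α₀ × DIC = 0.03452 × 8.28 = 0.286 mmol/kg

[CO2*] = 0.286 mmol/kg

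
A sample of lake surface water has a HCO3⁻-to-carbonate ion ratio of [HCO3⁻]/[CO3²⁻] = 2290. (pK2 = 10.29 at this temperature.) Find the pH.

pH = 6.93

From K2 = [H⁺][CO3²⁻]/[HCO3⁻]:  pH = pK2 − log₁₀([HCO3⁻]/[CO3²⁻])
log₁₀(2290) = +3.360
pH = 10.29 − (+3.360) = 6.93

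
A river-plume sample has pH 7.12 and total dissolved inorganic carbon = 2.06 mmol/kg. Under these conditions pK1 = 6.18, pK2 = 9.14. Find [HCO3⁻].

[HCO3⁻] = 1.83 mmol/kg

α₁ = 1 / (1 + [H⁺]/K1 + K2/[H⁺]) = 1 / (1 + 10^-0.94 + 10^-2.02)
   = 1 / (1 + 0.11482 + 0.0095499) = 1/1.1244 = 0.8894
[HCO3⁻] = α₁ × DIC = 0.8894 × 2.06 = 1.83 mmol/kg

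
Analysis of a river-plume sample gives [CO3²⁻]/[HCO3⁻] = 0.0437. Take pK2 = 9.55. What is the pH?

From K2 = [H⁺][CO3²⁻]/[HCO3⁻]:  pH = pK2 + log₁₀([CO3²⁻]/[HCO3⁻])
log₁₀(0.0437) = -1.360
pH = 9.55 + (-1.360) = 8.19

pH = 8.19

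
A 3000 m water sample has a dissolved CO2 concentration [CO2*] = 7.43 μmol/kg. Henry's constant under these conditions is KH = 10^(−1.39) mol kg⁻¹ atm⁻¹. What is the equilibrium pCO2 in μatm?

pCO2 = 182 μatm

KH = 10^(−1.39) = 4.074×10^-2 mol kg⁻¹ atm⁻¹
pCO2 = [CO2*]/KH = 7.43×10^-6 / 4.074×10^-2 = 1.82×10^-4 atm = 182 μatm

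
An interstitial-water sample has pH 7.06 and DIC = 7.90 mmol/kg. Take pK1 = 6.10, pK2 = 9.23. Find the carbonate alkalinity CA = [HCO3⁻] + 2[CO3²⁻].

CA = [HCO3⁻] + 2[CO3²⁻] = (α₁ + 2α₂)·DIC
At pH 7.06: [H⁺]/K1 = 10^-0.96 = 0.10965, K2/[H⁺] = 10^-2.17 = 0.0067608
α₁ = 1/(1 + 0.10965 + 0.0067608) = 1/1.1164 = 0.8957; α₂ = α₁·K2/[H⁺] = 0.006056
α₁ + 2α₂ = 0.9078
CA = 0.9078 × 7.90 = 7.17 mmol/kg

CA = 7.17 mmol/kg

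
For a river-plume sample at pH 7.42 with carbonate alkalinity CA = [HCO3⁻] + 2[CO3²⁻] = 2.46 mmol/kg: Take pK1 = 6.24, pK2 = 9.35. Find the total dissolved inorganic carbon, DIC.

DIC = 2.59 mmol/kg

CA = [HCO3⁻] + 2[CO3²⁻] = (α₁ + 2α₂)·DIC
At pH 7.42: [H⁺]/K1 = 10^-1.18 = 0.066069, K2/[H⁺] = 10^-1.93 = 0.011749
α₁ = 1/(1 + 0.066069 + 0.011749) = 1/1.0778 = 0.9278; α₂ = α₁·K2/[H⁺] = 0.01090
α₁ + 2α₂ = 0.9496
DIC = CA / (α₁ + 2α₂) = 2.46 / 0.9496 = 2.59 mmol/kg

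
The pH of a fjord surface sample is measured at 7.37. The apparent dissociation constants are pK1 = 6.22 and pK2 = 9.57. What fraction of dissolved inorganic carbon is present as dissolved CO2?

α₀ = 1 / (1 + K1/[H⁺] + K1K2/[H⁺]²) = 1 / (1 + 10^+1.15 + 10^-1.05)
   = 1 / (1 + 14.125 + 0.089125) = 1/15.215 = 0.06573

α₀ = 0.0657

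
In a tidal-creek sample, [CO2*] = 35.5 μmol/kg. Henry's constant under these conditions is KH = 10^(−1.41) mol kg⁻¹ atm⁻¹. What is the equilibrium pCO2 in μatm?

pCO2 = 912 μatm

KH = 10^(−1.41) = 3.890×10^-2 mol kg⁻¹ atm⁻¹
pCO2 = [CO2*]/KH = 35.5×10^-6 / 3.890×10^-2 = 9.12×10^-4 atm = 912 μatm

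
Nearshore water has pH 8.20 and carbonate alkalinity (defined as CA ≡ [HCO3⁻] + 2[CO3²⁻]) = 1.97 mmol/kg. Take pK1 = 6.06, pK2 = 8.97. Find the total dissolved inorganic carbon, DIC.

DIC = 1.73 mmol/kg

CA = [HCO3⁻] + 2[CO3²⁻] = (α₁ + 2α₂)·DIC
At pH 8.20: [H⁺]/K1 = 10^-2.14 = 0.0072444, K2/[H⁺] = 10^-0.77 = 0.16982
α₁ = 1/(1 + 0.0072444 + 0.16982) = 1/1.1771 = 0.8496; α₂ = α₁·K2/[H⁺] = 0.1443
α₁ + 2α₂ = 1.1381
DIC = CA / (α₁ + 2α₂) = 1.97 / 1.1381 = 1.73 mmol/kg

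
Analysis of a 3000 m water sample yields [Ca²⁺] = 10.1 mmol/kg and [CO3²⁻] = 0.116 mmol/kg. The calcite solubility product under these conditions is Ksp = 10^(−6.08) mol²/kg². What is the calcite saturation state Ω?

Ksp = 10^(−6.08) = 8.318×10^-7
Ω = [Ca²⁺][CO3²⁻]/Ksp = (10.1×10^-3)(0.116×10^-3) / 8.318×10^-7 = 1.41

Ω = 1.41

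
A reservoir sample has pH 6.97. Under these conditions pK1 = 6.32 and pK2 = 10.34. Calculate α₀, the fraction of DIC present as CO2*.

α₀ = 1 / (1 + K1/[H⁺] + K1K2/[H⁺]²) = 1 / (1 + 10^+0.65 + 10^-2.72)
   = 1 / (1 + 4.4668 + 0.0019055) = 1/5.4687 = 0.1829

α₀ = 0.183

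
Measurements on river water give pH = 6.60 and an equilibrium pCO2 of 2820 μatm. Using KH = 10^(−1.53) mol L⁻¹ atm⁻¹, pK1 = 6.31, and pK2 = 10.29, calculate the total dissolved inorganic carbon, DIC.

DIC = 0.246 mmol/L

[CO2*] = KH · pCO2 = 10^(−1.53) × 2820×10^-6 = 8.322×10^-5 mol/L
α₀ = 1/(1 + K1/[H⁺] + K1K2/[H⁺]²) = 1/(1 + 10^+0.29 + 10^-3.40) = 0.3390
DIC = [CO2*]/α₀ = 8.322×10^-5 / 0.3390 = 0.246 mmol/L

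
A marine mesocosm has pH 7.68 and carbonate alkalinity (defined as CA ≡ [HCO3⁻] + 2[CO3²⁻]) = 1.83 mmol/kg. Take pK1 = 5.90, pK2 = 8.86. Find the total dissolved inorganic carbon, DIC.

CA = [HCO3⁻] + 2[CO3²⁻] = (α₁ + 2α₂)·DIC
At pH 7.68: [H⁺]/K1 = 10^-1.78 = 0.016596, K2/[H⁺] = 10^-1.18 = 0.066069
α₁ = 1/(1 + 0.016596 + 0.066069) = 1/1.0827 = 0.9236; α₂ = α₁·K2/[H⁺] = 0.06102
α₁ + 2α₂ = 1.0457
DIC = CA / (α₁ + 2α₂) = 1.83 / 1.0457 = 1.75 mmol/kg

DIC = 1.75 mmol/kg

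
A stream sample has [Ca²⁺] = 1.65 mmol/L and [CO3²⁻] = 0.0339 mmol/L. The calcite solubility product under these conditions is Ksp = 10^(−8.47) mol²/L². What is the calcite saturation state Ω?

Ksp = 10^(−8.47) = 3.388×10^-9
Ω = [Ca²⁺][CO3²⁻]/Ksp = (1.65×10^-3)(0.0339×10^-3) / 3.388×10^-9 = 16.5

Ω = 16.5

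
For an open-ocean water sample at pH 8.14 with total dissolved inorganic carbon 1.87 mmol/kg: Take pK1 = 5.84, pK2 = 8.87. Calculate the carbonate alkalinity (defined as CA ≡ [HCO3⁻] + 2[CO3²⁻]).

CA = 2.15 mmol/kg

CA = [HCO3⁻] + 2[CO3²⁻] = (α₁ + 2α₂)·DIC
At pH 8.14: [H⁺]/K1 = 10^-2.30 = 0.0050119, K2/[H⁺] = 10^-0.73 = 0.18621
α₁ = 1/(1 + 0.0050119 + 0.18621) = 1/1.1912 = 0.8395; α₂ = α₁·K2/[H⁺] = 0.1563
α₁ + 2α₂ = 1.1521
CA = 1.1521 × 1.87 = 2.15 mmol/kg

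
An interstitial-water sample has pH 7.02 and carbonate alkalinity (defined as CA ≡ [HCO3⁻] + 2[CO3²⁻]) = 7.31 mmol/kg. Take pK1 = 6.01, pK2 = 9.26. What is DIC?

CA = [HCO3⁻] + 2[CO3²⁻] = (α₁ + 2α₂)·DIC
At pH 7.02: [H⁺]/K1 = 10^-1.01 = 0.097724, K2/[H⁺] = 10^-2.24 = 0.0057544
α₁ = 1/(1 + 0.097724 + 0.0057544) = 1/1.1035 = 0.9062; α₂ = α₁·K2/[H⁺] = 0.005215
α₁ + 2α₂ = 0.9167
DIC = CA / (α₁ + 2α₂) = 7.31 / 0.9167 = 7.97 mmol/kg

DIC = 7.97 mmol/kg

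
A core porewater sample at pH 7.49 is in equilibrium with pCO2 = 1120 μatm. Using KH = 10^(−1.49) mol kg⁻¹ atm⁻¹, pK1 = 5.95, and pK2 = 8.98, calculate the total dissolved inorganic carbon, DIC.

[CO2*] = KH · pCO2 = 10^(−1.49) × 1120×10^-6 = 3.624×10^-5 mol/kg
α₀ = 1/(1 + K1/[H⁺] + K1K2/[H⁺]²) = 1/(1 + 10^+1.54 + 10^+0.05) = 0.02718
DIC = [CO2*]/α₀ = 3.624×10^-5 / 0.02718 = 1.33 mmol/kg

DIC = 1.33 mmol/kg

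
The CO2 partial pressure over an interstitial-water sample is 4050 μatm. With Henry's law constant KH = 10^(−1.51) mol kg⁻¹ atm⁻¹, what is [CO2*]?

[CO2*] = 125 μmol/kg

KH = 10^(−1.51) = 3.090×10^-2 mol kg⁻¹ atm⁻¹
[CO2*] = KH · pCO2 = 3.090×10^-2 × 4050×10^-6 atm = 1.25×10^-4 mol/kg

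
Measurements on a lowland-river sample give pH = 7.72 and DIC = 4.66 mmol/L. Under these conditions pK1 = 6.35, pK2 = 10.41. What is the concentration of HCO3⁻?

[HCO3⁻] = 4.46 mmol/L

α₁ = 1 / (1 + [H⁺]/K1 + K2/[H⁺]) = 1 / (1 + 10^-1.37 + 10^-2.69)
   = 1 / (1 + 0.042658 + 0.0020417) = 1/1.0447 = 0.9572
[HCO3⁻] = α₁ × DIC = 0.9572 × 4.66 = 4.46 mmol/L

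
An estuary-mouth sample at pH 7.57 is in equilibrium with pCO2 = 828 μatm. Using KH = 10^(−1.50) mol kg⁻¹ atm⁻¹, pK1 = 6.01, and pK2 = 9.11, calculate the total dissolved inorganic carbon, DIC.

[CO2*] = KH · pCO2 = 10^(−1.50) × 828×10^-6 = 2.618×10^-5 mol/kg
α₀ = 1/(1 + K1/[H⁺] + K1K2/[H⁺]²) = 1/(1 + 10^+1.56 + 10^+0.02) = 0.02607
DIC = [CO2*]/α₀ = 2.618×10^-5 / 0.02607 = 1.00 mmol/kg

DIC = 1.00 mmol/kg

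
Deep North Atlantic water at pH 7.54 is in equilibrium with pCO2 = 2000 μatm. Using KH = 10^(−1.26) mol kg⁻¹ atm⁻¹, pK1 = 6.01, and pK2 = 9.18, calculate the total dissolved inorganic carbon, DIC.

DIC = 3.92 mmol/kg

[CO2*] = KH · pCO2 = 10^(−1.26) × 2000×10^-6 = 1.099×10^-4 mol/kg
α₀ = 1/(1 + K1/[H⁺] + K1K2/[H⁺]²) = 1/(1 + 10^+1.53 + 10^-0.11) = 0.02804
DIC = [CO2*]/α₀ = 1.099×10^-4 / 0.02804 = 3.92 mmol/kg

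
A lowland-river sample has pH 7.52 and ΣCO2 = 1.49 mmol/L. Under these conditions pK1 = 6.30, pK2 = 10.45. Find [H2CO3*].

[CO2*] = 0.0846 mmol/L

α₀ = 1 / (1 + K1/[H⁺] + K1K2/[H⁺]²) = 1 / (1 + 10^+1.22 + 10^-1.71)
   = 1 / (1 + 16.596 + 0.019498) = 1/17.615 = 0.05677
[CO2*] = α₀ × DIC = 0.05677 × 1.49 = 0.0846 mmol/L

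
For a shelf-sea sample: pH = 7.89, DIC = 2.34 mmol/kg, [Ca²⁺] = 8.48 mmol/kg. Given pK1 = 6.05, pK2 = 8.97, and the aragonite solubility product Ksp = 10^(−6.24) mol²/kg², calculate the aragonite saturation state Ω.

Ω = 2.61

α₂ = 1 / (1 + [H⁺]/K2 + [H⁺]²/(K1K2)) = 1 / (1 + 10^+1.08 + 10^-0.76)
   = 1 / (1 + 12.023 + 0.17378) = 1/13.196 = 0.07578
[CO3²⁻] = α₂ × DIC = 0.07578 × 2.34 = 0.1773 mmol/kg
Ksp = 10^(−6.24) = 5.754×10^-7
Ω = [Ca²⁺][CO3²⁻]/Ksp = (8.48×10^-3)(1.773×10^-4) / 5.754×10^-7 = 2.61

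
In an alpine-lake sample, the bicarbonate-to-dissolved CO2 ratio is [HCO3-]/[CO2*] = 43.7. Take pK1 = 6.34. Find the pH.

pH = 7.98

From K1 = [H⁺][HCO3-]/[CO2*]:  pH = pK1 + log₁₀([HCO3-]/[CO2*])
log₁₀(43.7) = +1.640
pH = 6.34 + (+1.640) = 7.98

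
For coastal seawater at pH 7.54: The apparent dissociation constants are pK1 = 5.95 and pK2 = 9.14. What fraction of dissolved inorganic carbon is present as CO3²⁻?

α₂ = 0.0239

α₂ = 1 / (1 + [H⁺]/K2 + [H⁺]²/(K1K2)) = 1 / (1 + 10^+1.60 + 10^+0.01)
   = 1 / (1 + 39.811 + 1.0233) = 1/41.834 = 0.02390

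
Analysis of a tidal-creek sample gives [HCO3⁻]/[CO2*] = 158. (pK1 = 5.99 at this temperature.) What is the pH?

From K1 = [H⁺][HCO3⁻]/[CO2*]:  pH = pK1 + log₁₀([HCO3⁻]/[CO2*])
log₁₀(158) = +2.199
pH = 5.99 + (+2.199) = 8.19

pH = 8.19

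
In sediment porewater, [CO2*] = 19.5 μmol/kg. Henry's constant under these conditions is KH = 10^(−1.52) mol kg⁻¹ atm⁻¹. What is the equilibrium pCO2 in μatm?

pCO2 = 646 μatm

KH = 10^(−1.52) = 3.020×10^-2 mol kg⁻¹ atm⁻¹
pCO2 = [CO2*]/KH = 19.5×10^-6 / 3.020×10^-2 = 6.46×10^-4 atm = 646 μatm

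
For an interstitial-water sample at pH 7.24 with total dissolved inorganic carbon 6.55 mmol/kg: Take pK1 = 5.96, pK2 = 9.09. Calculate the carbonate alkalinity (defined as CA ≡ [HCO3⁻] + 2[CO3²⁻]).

CA = 6.31 mmol/kg

CA = [HCO3⁻] + 2[CO3²⁻] = (α₁ + 2α₂)·DIC
At pH 7.24: [H⁺]/K1 = 10^-1.28 = 0.052481, K2/[H⁺] = 10^-1.85 = 0.014125
α₁ = 1/(1 + 0.052481 + 0.014125) = 1/1.0666 = 0.9376; α₂ = α₁·K2/[H⁺] = 0.01324
α₁ + 2α₂ = 0.9640
CA = 0.9640 × 6.55 = 6.31 mmol/kg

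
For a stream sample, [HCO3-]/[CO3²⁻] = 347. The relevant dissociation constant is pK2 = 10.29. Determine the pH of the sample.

pH = 7.75

From K2 = [H⁺][CO3²⁻]/[HCO3-]:  pH = pK2 − log₁₀([HCO3-]/[CO3²⁻])
log₁₀(347) = +2.540
pH = 10.29 − (+2.540) = 7.75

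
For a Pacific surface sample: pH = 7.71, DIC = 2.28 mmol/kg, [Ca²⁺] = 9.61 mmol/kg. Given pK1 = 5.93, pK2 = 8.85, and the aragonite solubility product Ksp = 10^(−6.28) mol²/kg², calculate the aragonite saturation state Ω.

α₂ = 1 / (1 + [H⁺]/K2 + [H⁺]²/(K1K2)) = 1 / (1 + 10^+1.14 + 10^-0.64)
   = 1 / (1 + 13.804 + 0.22909) = 1/15.033 = 0.06652
[CO3²⁻] = α₂ × DIC = 0.06652 × 2.28 = 0.1517 mmol/kg
Ksp = 10^(−6.28) = 5.248×10^-7
Ω = [Ca²⁺][CO3²⁻]/Ksp = (9.61×10^-3)(1.517×10^-4) / 5.248×10^-7 = 2.78

Ω = 2.78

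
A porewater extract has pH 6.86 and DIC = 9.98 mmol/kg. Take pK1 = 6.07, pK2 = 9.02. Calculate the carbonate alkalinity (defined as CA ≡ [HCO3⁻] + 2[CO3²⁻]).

CA = [HCO3⁻] + 2[CO3²⁻] = (α₁ + 2α₂)·DIC
At pH 6.86: [H⁺]/K1 = 10^-0.79 = 0.16218, K2/[H⁺] = 10^-2.16 = 0.0069183
α₁ = 1/(1 + 0.16218 + 0.0069183) = 1/1.1691 = 0.8554; α₂ = α₁·K2/[H⁺] = 0.005918
α₁ + 2α₂ = 0.8672
CA = 0.8672 × 9.98 = 8.65 mmol/kg

CA = 8.65 mmol/kg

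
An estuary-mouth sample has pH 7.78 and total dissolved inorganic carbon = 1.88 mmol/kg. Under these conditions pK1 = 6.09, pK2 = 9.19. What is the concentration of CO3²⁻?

α₂ = 1 / (1 + [H⁺]/K2 + [H⁺]²/(K1K2)) = 1 / (1 + 10^+1.41 + 10^-0.28)
   = 1 / (1 + 25.704 + 0.52481) = 1/27.229 = 0.03673
[CO3²⁻] = α₂ × DIC = 0.03673 × 1.88 = 0.0690 mmol/kg

[CO3²⁻] = 0.0690 mmol/kg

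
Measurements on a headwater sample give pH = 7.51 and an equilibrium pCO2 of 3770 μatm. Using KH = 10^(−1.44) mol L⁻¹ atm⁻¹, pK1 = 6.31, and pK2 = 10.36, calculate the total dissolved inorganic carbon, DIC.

[CO2*] = KH · pCO2 = 10^(−1.44) × 3770×10^-6 = 1.369×10^-4 mol/L
α₀ = 1/(1 + K1/[H⁺] + K1K2/[H⁺]²) = 1/(1 + 10^+1.20 + 10^-1.65) = 0.05927
DIC = [CO2*]/α₀ = 1.369×10^-4 / 0.05927 = 2.31 mmol/L

DIC = 2.31 mmol/L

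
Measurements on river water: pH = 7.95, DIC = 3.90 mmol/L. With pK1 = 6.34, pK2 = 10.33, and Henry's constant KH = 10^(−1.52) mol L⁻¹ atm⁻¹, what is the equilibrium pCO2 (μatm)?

α₀ = 1 / (1 + K1/[H⁺] + K1K2/[H⁺]²) = 1 / (1 + 10^+1.61 + 10^-0.77)
   = 1 / (1 + 40.738 + 0.16982) = 1/41.908 = 0.02386
[CO2*] = α₀ × DIC = 0.02386 × 3.90 = 0.09306 mmol/L
pCO2 = [CO2*]/KH = 9.306×10^-5 / 3.020×10^-2 = 3080 μatm

pCO2 = 3080 μatm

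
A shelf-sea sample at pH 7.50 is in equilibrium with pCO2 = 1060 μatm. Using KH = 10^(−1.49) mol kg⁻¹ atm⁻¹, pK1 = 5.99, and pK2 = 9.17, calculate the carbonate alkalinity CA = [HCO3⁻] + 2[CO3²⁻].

[CO2*] = KH · pCO2 = 10^(−1.49) × 1060×10^-6 = 3.430×10^-5 mol/kg
α₀ = 1/(1 + K1/[H⁺] + K1K2/[H⁺]²) = 1/(1 + 10^+1.51 + 10^-0.16) = 0.02937
DIC = [CO2*]/α₀ = 3.430×10^-5 / 0.02937 = 1.168 mmol/kg
CA = (α₁ + 2α₂)·DIC = (0.9503 + 2×0.02032) × 1.168 = 1.16 mmol/kg

CA = 1.16 mmol/kg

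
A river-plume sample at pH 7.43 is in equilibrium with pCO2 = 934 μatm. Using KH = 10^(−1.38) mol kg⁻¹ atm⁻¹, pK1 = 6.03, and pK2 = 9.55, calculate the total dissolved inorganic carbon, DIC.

[CO2*] = KH · pCO2 = 10^(−1.38) × 934×10^-6 = 3.894×10^-5 mol/kg
α₀ = 1/(1 + K1/[H⁺] + K1K2/[H⁺]²) = 1/(1 + 10^+1.40 + 10^-0.72) = 0.03801
DIC = [CO2*]/α₀ = 3.894×10^-5 / 0.03801 = 1.02 mmol/kg

DIC = 1.02 mmol/kg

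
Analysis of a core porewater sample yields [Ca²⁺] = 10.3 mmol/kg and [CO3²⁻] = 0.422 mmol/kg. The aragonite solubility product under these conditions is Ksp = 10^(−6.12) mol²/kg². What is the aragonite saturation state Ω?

Ω = 5.73

Ksp = 10^(−6.12) = 7.586×10^-7
Ω = [Ca²⁺][CO3²⁻]/Ksp = (10.3×10^-3)(0.422×10^-3) / 7.586×10^-7 = 5.73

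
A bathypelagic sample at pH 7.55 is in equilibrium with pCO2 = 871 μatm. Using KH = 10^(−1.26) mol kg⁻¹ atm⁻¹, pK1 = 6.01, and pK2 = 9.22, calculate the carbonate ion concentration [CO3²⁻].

[CO3²⁻] = 0.0355 mmol/kg

[CO2*] = KH · pCO2 = 10^(−1.26) × 871×10^-6 = 4.787×10^-5 mol/kg
α₀ = 1/(1 + K1/[H⁺] + K1K2/[H⁺]²) = 1/(1 + 10^+1.54 + 10^-0.13) = 0.02746
DIC = [CO2*]/α₀ = 4.787×10^-5 / 0.02746 = 1.743 mmol/kg
[CO3²⁻] = α₂·DIC; α₂ = 0.02036, so [CO3²⁻] = 0.02036 × 1.743 = 0.0355 mmol/kg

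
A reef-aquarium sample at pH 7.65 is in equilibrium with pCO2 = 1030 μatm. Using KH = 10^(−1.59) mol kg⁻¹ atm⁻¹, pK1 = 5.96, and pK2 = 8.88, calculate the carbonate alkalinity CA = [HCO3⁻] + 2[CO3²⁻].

CA = 1.45 mmol/kg

[CO2*] = KH · pCO2 = 10^(−1.59) × 1030×10^-6 = 2.648×10^-5 mol/kg
α₀ = 1/(1 + K1/[H⁺] + K1K2/[H⁺]²) = 1/(1 + 10^+1.69 + 10^+0.46) = 0.01892
DIC = [CO2*]/α₀ = 2.648×10^-5 / 0.01892 = 1.400 mmol/kg
CA = (α₁ + 2α₂)·DIC = (0.9265 + 2×0.05456) × 1.400 = 1.45 mmol/kg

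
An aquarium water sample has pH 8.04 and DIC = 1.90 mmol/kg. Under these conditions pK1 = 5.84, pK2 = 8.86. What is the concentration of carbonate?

α₂ = 1 / (1 + [H⁺]/K2 + [H⁺]²/(K1K2)) = 1 / (1 + 10^+0.82 + 10^-1.38)
   = 1 / (1 + 6.6069 + 0.041687) = 1/7.6486 = 0.1307
[CO3²⁻] = α₂ × DIC = 0.1307 × 1.90 = 0.248 mmol/kg

[CO3²⁻] = 0.248 mmol/kg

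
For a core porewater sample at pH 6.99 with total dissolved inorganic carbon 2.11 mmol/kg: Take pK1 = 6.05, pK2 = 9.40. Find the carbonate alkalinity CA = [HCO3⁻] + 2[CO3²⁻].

CA = [HCO3⁻] + 2[CO3²⁻] = (α₁ + 2α₂)·DIC
At pH 6.99: [H⁺]/K1 = 10^-0.94 = 0.11482, K2/[H⁺] = 10^-2.41 = 0.0038905
α₁ = 1/(1 + 0.11482 + 0.0038905) = 1/1.1187 = 0.8939; α₂ = α₁·K2/[H⁺] = 0.003478
α₁ + 2α₂ = 0.9008
CA = 0.9008 × 2.11 = 1.90 mmol/kg

CA = 1.90 mmol/kg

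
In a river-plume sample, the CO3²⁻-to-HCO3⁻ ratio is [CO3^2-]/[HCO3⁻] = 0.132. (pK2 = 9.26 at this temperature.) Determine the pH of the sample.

pH = 8.38

From K2 = [H⁺][CO3^2-]/[HCO3⁻]:  pH = pK2 + log₁₀([CO3^2-]/[HCO3⁻])
log₁₀(0.132) = -0.879
pH = 9.26 + (-0.879) = 8.38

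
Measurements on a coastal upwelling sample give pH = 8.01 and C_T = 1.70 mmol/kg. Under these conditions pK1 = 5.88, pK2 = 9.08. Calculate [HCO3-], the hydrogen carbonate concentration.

[HCO3⁻] = 1.56 mmol/kg

α₁ = 1 / (1 + [H⁺]/K1 + K2/[H⁺]) = 1 / (1 + 10^-2.13 + 10^-1.07)
   = 1 / (1 + 0.0074131 + 0.085114) = 1/1.0925 = 0.9153
[HCO3⁻] = α₁ × DIC = 0.9153 × 1.70 = 1.56 mmol/kg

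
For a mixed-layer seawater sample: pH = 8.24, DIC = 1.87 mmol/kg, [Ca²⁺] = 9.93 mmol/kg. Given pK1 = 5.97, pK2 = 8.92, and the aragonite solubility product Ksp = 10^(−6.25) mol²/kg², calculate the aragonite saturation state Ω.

Ω = 5.68

α₂ = 1 / (1 + [H⁺]/K2 + [H⁺]²/(K1K2)) = 1 / (1 + 10^+0.68 + 10^-1.59)
   = 1 / (1 + 4.7863 + 0.025704) = 1/5.8120 = 0.1721
[CO3²⁻] = α₂ × DIC = 0.1721 × 1.87 = 0.3217 mmol/kg
Ksp = 10^(−6.25) = 5.623×10^-7
Ω = [Ca²⁺][CO3²⁻]/Ksp = (9.93×10^-3)(3.217×10^-4) / 5.623×10^-7 = 5.68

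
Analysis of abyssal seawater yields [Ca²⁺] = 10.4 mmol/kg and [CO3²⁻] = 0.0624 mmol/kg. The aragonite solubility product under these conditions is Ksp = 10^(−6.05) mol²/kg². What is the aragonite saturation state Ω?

Ksp = 10^(−6.05) = 8.913×10^-7
Ω = [Ca²⁺][CO3²⁻]/Ksp = (10.4×10^-3)(0.0624×10^-3) / 8.913×10^-7 = 0.728

Ω = 0.728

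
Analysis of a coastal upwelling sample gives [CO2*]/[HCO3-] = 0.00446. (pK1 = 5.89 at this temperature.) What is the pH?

From K1 = [H⁺][HCO3-]/[CO2*]:  pH = pK1 − log₁₀([CO2*]/[HCO3-])
log₁₀(0.00446) = -2.351
pH = 5.89 − (-2.351) = 8.24

pH = 8.24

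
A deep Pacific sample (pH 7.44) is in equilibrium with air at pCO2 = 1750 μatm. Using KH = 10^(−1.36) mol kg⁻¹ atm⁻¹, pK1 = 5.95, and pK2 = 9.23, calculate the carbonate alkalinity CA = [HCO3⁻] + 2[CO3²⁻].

[CO2*] = KH · pCO2 = 10^(−1.36) × 1750×10^-6 = 7.639×10^-5 mol/kg
α₀ = 1/(1 + K1/[H⁺] + K1K2/[H⁺]²) = 1/(1 + 10^+1.49 + 10^-0.30) = 0.03086
DIC = [CO2*]/α₀ = 7.639×10^-5 / 0.03086 = 2.475 mmol/kg
CA = (α₁ + 2α₂)·DIC = (0.9537 + 2×0.01547) × 2.475 = 2.44 mmol/kg

CA = 2.44 mmol/kg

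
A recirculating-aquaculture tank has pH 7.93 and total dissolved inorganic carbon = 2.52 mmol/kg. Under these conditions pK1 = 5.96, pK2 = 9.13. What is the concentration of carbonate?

α₂ = 1 / (1 + [H⁺]/K2 + [H⁺]²/(K1K2)) = 1 / (1 + 10^+1.20 + 10^-0.77)
   = 1 / (1 + 15.849 + 0.16982) = 1/17.019 = 0.05876
[CO3²⁻] = α₂ × DIC = 0.05876 × 2.52 = 0.148 mmol/kg

[CO3²⁻] = 0.148 mmol/kg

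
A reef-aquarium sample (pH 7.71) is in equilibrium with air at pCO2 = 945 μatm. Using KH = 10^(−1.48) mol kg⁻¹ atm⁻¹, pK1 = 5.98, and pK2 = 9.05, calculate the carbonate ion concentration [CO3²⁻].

[CO2*] = KH · pCO2 = 10^(−1.48) × 945×10^-6 = 3.129×10^-5 mol/kg
α₀ = 1/(1 + K1/[H⁺] + K1K2/[H⁺]²) = 1/(1 + 10^+1.73 + 10^+0.39) = 0.01750
DIC = [CO2*]/α₀ = 3.129×10^-5 / 0.01750 = 1.789 mmol/kg
[CO3²⁻] = α₂·DIC; α₂ = 0.04295, so [CO3²⁻] = 0.04295 × 1.789 = 0.0768 mmol/kg

[CO3²⁻] = 0.0768 mmol/kg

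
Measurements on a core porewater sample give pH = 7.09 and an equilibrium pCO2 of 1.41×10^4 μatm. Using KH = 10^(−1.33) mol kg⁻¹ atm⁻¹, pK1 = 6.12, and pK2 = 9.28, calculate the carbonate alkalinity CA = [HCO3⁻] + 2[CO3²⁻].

CA = 6.23 mmol/kg

[CO2*] = KH · pCO2 = 10^(−1.33) × 1.41×10^4×10^-6 = 6.595×10^-4 mol/kg
α₀ = 1/(1 + K1/[H⁺] + K1K2/[H⁺]²) = 1/(1 + 10^+0.97 + 10^-1.22) = 0.09622
DIC = [CO2*]/α₀ = 6.595×10^-4 / 0.09622 = 6.854 mmol/kg
CA = (α₁ + 2α₂)·DIC = (0.8980 + 2×0.005798) × 6.854 = 6.23 mmol/kg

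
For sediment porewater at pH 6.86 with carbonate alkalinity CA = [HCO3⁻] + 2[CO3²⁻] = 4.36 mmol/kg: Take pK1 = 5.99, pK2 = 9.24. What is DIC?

CA = [HCO3⁻] + 2[CO3²⁻] = (α₁ + 2α₂)·DIC
At pH 6.86: [H⁺]/K1 = 10^-0.87 = 0.13490, K2/[H⁺] = 10^-2.38 = 0.0041687
α₁ = 1/(1 + 0.13490 + 0.0041687) = 1/1.1391 = 0.8779; α₂ = α₁·K2/[H⁺] = 0.003660
α₁ + 2α₂ = 0.8852
DIC = CA / (α₁ + 2α₂) = 4.36 / 0.8852 = 4.93 mmol/kg

DIC = 4.93 mmol/kg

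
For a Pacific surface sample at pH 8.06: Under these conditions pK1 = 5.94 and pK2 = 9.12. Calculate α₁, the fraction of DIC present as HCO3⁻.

α₁ = 0.914

α₁ = 1 / (1 + [H⁺]/K1 + K2/[H⁺]) = 1 / (1 + 10^-2.12 + 10^-1.06)
   = 1 / (1 + 0.0075858 + 0.087096) = 1/1.0947 = 0.9135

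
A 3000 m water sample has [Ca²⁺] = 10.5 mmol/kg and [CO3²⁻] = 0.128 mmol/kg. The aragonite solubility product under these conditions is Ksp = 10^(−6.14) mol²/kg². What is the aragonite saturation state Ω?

Ω = 1.86

Ksp = 10^(−6.14) = 7.244×10^-7
Ω = [Ca²⁺][CO3²⁻]/Ksp = (10.5×10^-3)(0.128×10^-3) / 7.244×10^-7 = 1.86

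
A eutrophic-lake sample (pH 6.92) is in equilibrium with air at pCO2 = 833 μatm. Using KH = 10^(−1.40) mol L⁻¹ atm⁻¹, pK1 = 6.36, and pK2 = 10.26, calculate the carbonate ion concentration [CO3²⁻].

[CO3²⁻] = 0.0550 μmol/L

[CO2*] = KH · pCO2 = 10^(−1.40) × 833×10^-6 = 3.316×10^-5 mol/L
α₀ = 1/(1 + K1/[H⁺] + K1K2/[H⁺]²) = 1/(1 + 10^+0.56 + 10^-2.78) = 0.2159
DIC = [CO2*]/α₀ = 3.316×10^-5 / 0.2159 = 0.1536 mmol/L
[CO3²⁻] = α₂·DIC; α₂ = 0.0003583, so [CO3²⁻] = 0.0003583 × 0.1536 = 5.50×10^-5 mmol/L = 0.0550 μmol/L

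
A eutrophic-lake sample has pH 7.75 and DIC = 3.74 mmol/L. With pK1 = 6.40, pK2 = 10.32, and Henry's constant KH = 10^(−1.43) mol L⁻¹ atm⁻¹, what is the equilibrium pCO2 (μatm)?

α₀ = 1 / (1 + K1/[H⁺] + K1K2/[H⁺]²) = 1 / (1 + 10^+1.35 + 10^-1.22)
   = 1 / (1 + 22.387 + 0.060256) = 1/23.447 = 0.04265
[CO2*] = α₀ × DIC = 0.04265 × 3.74 = 0.1595 mmol/L
pCO2 = [CO2*]/KH = 1.595×10^-4 / 3.715×10^-2 = 4290 μatm

pCO2 = 4290 μatm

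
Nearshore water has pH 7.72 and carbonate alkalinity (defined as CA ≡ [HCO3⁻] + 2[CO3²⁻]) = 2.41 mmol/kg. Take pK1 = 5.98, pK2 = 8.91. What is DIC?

DIC = 2.31 mmol/kg

CA = [HCO3⁻] + 2[CO3²⁻] = (α₁ + 2α₂)·DIC
At pH 7.72: [H⁺]/K1 = 10^-1.74 = 0.018197, K2/[H⁺] = 10^-1.19 = 0.064565
α₁ = 1/(1 + 0.018197 + 0.064565) = 1/1.0828 = 0.9236; α₂ = α₁·K2/[H⁺] = 0.05963
α₁ + 2α₂ = 1.0428
DIC = CA / (α₁ + 2α₂) = 2.41 / 1.0428 = 2.31 mmol/kg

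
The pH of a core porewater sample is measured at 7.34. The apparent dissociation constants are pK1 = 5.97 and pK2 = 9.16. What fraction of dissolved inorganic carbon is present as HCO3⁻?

α₁ = 1 / (1 + [H⁺]/K1 + K2/[H⁺]) = 1 / (1 + 10^-1.37 + 10^-1.82)
   = 1 / (1 + 0.042658 + 0.015136) = 1/1.0578 = 0.9454

α₁ = 0.945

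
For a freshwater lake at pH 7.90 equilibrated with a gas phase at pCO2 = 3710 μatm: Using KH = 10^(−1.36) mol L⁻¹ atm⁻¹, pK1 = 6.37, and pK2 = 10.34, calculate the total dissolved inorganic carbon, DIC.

[CO2*] = KH · pCO2 = 10^(−1.36) × 3710×10^-6 = 1.619×10^-4 mol/L
α₀ = 1/(1 + K1/[H⁺] + K1K2/[H⁺]²) = 1/(1 + 10^+1.53 + 10^-0.91) = 0.02857
DIC = [CO2*]/α₀ = 1.619×10^-4 / 0.02857 = 5.67 mmol/L

DIC = 5.67 mmol/L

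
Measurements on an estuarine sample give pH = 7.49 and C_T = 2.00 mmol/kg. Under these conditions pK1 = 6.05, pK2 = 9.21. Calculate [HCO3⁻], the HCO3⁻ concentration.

α₁ = 1 / (1 + [H⁺]/K1 + K2/[H⁺]) = 1 / (1 + 10^-1.44 + 10^-1.72)
   = 1 / (1 + 0.036308 + 0.019055) = 1/1.0554 = 0.9475
[HCO3⁻] = α₁ × DIC = 0.9475 × 2.00 = 1.90 mmol/kg

[HCO3⁻] = 1.90 mmol/kg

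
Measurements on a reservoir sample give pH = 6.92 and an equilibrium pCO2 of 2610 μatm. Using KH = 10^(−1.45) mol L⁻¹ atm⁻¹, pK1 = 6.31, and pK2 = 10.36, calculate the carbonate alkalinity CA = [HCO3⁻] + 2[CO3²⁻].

[CO2*] = KH · pCO2 = 10^(−1.45) × 2610×10^-6 = 9.261×10^-5 mol/L
α₀ = 1/(1 + K1/[H⁺] + K1K2/[H⁺]²) = 1/(1 + 10^+0.61 + 10^-2.83) = 0.1970
DIC = [CO2*]/α₀ = 9.261×10^-5 / 0.1970 = 0.4700 mmol/L
CA = (α₁ + 2α₂)·DIC = (0.8027 + 2×0.0002914) × 0.4700 = 0.378 mmol/L

CA = 0.378 mmol/L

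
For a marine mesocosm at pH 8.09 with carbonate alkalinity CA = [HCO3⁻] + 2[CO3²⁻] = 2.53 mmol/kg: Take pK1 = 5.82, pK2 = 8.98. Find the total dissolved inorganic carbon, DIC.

DIC = 2.28 mmol/kg

CA = [HCO3⁻] + 2[CO3²⁻] = (α₁ + 2α₂)·DIC
At pH 8.09: [H⁺]/K1 = 10^-2.27 = 0.0053703, K2/[H⁺] = 10^-0.89 = 0.12882
α₁ = 1/(1 + 0.0053703 + 0.12882) = 1/1.1342 = 0.8817; α₂ = α₁·K2/[H⁺] = 0.1136
α₁ + 2α₂ = 1.1088
DIC = CA / (α₁ + 2α₂) = 2.53 / 1.1088 = 2.28 mmol/kg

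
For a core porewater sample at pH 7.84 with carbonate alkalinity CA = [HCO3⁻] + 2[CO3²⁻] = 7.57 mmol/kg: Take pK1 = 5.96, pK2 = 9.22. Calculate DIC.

DIC = 7.37 mmol/kg

CA = [HCO3⁻] + 2[CO3²⁻] = (α₁ + 2α₂)·DIC
At pH 7.84: [H⁺]/K1 = 10^-1.88 = 0.013183, K2/[H⁺] = 10^-1.38 = 0.041687
α₁ = 1/(1 + 0.013183 + 0.041687) = 1/1.0549 = 0.9480; α₂ = α₁·K2/[H⁺] = 0.03952
α₁ + 2α₂ = 1.0270
DIC = CA / (α₁ + 2α₂) = 7.57 / 1.0270 = 7.37 mmol/kg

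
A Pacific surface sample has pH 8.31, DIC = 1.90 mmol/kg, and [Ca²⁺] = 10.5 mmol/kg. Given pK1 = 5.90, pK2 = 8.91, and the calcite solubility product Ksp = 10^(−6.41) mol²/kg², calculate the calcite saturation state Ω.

Ω = 10.3

α₂ = 1 / (1 + [H⁺]/K2 + [H⁺]²/(K1K2)) = 1 / (1 + 10^+0.60 + 10^-1.81)
   = 1 / (1 + 3.9811 + 0.015488) = 1/4.9966 = 0.2001
[CO3²⁻] = α₂ × DIC = 0.2001 × 1.90 = 0.3803 mmol/kg
Ksp = 10^(−6.41) = 3.890×10^-7
Ω = [Ca²⁺][CO3²⁻]/Ksp = (10.5×10^-3)(3.803×10^-4) / 3.890×10^-7 = 10.3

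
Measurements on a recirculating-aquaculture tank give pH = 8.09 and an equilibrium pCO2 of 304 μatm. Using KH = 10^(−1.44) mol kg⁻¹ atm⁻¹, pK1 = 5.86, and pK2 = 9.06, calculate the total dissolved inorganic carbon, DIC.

DIC = 2.09 mmol/kg

[CO2*] = KH · pCO2 = 10^(−1.44) × 304×10^-6 = 1.104×10^-5 mol/kg
α₀ = 1/(1 + K1/[H⁺] + K1K2/[H⁺]²) = 1/(1 + 10^+2.23 + 10^+1.26) = 0.005290
DIC = [CO2*]/α₀ = 1.104×10^-5 / 0.005290 = 2.09 mmol/kg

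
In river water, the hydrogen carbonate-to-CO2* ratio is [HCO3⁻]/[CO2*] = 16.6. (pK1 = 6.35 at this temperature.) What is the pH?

pH = 7.57

From K1 = [H⁺][HCO3⁻]/[CO2*]:  pH = pK1 + log₁₀([HCO3⁻]/[CO2*])
log₁₀(16.6) = +1.220
pH = 6.35 + (+1.220) = 7.57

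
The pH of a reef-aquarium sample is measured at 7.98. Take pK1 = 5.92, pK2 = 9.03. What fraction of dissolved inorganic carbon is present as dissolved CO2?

α₀ = 1 / (1 + K1/[H⁺] + K1K2/[H⁺]²) = 1 / (1 + 10^+2.06 + 10^+1.01)
   = 1 / (1 + 114.82 + 10.233) = 1/126.05 = 0.007933

α₀ = 0.00793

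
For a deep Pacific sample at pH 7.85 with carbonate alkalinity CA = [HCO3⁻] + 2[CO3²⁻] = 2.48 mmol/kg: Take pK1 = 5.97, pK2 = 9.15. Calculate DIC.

DIC = 2.40 mmol/kg

CA = [HCO3⁻] + 2[CO3²⁻] = (α₁ + 2α₂)·DIC
At pH 7.85: [H⁺]/K1 = 10^-1.88 = 0.013183, K2/[H⁺] = 10^-1.30 = 0.050119
α₁ = 1/(1 + 0.013183 + 0.050119) = 1/1.0633 = 0.9405; α₂ = α₁·K2/[H⁺] = 0.04714
α₁ + 2α₂ = 1.0347
DIC = CA / (α₁ + 2α₂) = 2.48 / 1.0347 = 2.40 mmol/kg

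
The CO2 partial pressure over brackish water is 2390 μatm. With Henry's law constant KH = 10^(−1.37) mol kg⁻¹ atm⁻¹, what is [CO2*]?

KH = 10^(−1.37) = 4.266×10^-2 mol kg⁻¹ atm⁻¹
[CO2*] = KH · pCO2 = 4.266×10^-2 × 2390×10^-6 atm = 1.02×10^-4 mol/kg

[CO2*] = 102 μmol/kg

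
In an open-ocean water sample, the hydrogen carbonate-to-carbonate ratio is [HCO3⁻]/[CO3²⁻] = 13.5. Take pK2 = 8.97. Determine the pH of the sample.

From K2 = [H⁺][CO3²⁻]/[HCO3⁻]:  pH = pK2 − log₁₀([HCO3⁻]/[CO3²⁻])
log₁₀(13.5) = +1.130
pH = 8.97 − (+1.130) = 7.84

pH = 7.84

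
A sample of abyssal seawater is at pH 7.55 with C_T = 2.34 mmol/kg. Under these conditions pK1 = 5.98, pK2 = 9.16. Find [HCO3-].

α₁ = 1 / (1 + [H⁺]/K1 + K2/[H⁺]) = 1 / (1 + 10^-1.57 + 10^-1.61)
   = 1 / (1 + 0.026915 + 0.024547) = 1/1.0515 = 0.9511
[HCO3⁻] = α₁ × DIC = 0.9511 × 2.34 = 2.23 mmol/kg

[HCO3⁻] = 2.23 mmol/kg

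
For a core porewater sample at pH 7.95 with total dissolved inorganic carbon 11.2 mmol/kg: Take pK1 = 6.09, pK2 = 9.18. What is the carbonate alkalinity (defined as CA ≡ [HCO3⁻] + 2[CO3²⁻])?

CA = 11.7 mmol/kg

CA = [HCO3⁻] + 2[CO3²⁻] = (α₁ + 2α₂)·DIC
At pH 7.95: [H⁺]/K1 = 10^-1.86 = 0.013804, K2/[H⁺] = 10^-1.23 = 0.058884
α₁ = 1/(1 + 0.013804 + 0.058884) = 1/1.0727 = 0.9322; α₂ = α₁·K2/[H⁺] = 0.05489
α₁ + 2α₂ = 1.0420
CA = 1.0420 × 11.2 = 11.7 mmol/kg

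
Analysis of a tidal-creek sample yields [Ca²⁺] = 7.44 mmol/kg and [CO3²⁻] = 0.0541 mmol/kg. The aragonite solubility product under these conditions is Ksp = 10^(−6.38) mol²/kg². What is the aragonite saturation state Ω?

Ksp = 10^(−6.38) = 4.169×10^-7
Ω = [Ca²⁺][CO3²⁻]/Ksp = (7.44×10^-3)(0.0541×10^-3) / 4.169×10^-7 = 0.966

Ω = 0.966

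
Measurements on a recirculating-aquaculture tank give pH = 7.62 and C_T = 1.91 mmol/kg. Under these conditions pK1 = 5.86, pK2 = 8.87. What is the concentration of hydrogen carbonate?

α₁ = 1 / (1 + [H⁺]/K1 + K2/[H⁺]) = 1 / (1 + 10^-1.76 + 10^-1.25)
   = 1 / (1 + 0.017378 + 0.056234) = 1/1.0736 = 0.9314
[HCO3⁻] = α₁ × DIC = 0.9314 × 1.91 = 1.78 mmol/kg

[HCO3⁻] = 1.78 mmol/kg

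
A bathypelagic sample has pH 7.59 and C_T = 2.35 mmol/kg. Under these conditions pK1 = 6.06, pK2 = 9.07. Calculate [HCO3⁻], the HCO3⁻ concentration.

[HCO3⁻] = 2.21 mmol/kg

α₁ = 1 / (1 + [H⁺]/K1 + K2/[H⁺]) = 1 / (1 + 10^-1.53 + 10^-1.48)
   = 1 / (1 + 0.029512 + 0.033113) = 1/1.0626 = 0.9411
[HCO3⁻] = α₁ × DIC = 0.9411 × 2.35 = 2.21 mmol/kg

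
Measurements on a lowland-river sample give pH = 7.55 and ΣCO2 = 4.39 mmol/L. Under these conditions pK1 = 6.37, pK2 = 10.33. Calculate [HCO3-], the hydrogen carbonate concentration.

α₁ = 1 / (1 + [H⁺]/K1 + K2/[H⁺]) = 1 / (1 + 10^-1.18 + 10^-2.78)
   = 1 / (1 + 0.066069 + 0.0016596) = 1/1.0677 = 0.9366
[HCO3⁻] = α₁ × DIC = 0.9366 × 4.39 = 4.11 mmol/L

[HCO3⁻] = 4.11 mmol/L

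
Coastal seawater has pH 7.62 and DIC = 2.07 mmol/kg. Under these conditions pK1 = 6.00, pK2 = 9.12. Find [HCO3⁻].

[HCO3⁻] = 1.96 mmol/kg

α₁ = 1 / (1 + [H⁺]/K1 + K2/[H⁺]) = 1 / (1 + 10^-1.62 + 10^-1.50)
   = 1 / (1 + 0.023988 + 0.031623) = 1/1.0556 = 0.9473
[HCO3⁻] = α₁ × DIC = 0.9473 × 2.07 = 1.96 mmol/kg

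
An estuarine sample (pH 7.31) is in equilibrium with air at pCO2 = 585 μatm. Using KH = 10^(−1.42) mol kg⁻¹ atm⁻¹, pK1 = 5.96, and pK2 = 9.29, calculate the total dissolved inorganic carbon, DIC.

[CO2*] = KH · pCO2 = 10^(−1.42) × 585×10^-6 = 2.224×10^-5 mol/kg
α₀ = 1/(1 + K1/[H⁺] + K1K2/[H⁺]²) = 1/(1 + 10^+1.35 + 10^-0.63) = 0.04233
DIC = [CO2*]/α₀ = 2.224×10^-5 / 0.04233 = 0.525 mmol/kg

DIC = 0.525 mmol/kg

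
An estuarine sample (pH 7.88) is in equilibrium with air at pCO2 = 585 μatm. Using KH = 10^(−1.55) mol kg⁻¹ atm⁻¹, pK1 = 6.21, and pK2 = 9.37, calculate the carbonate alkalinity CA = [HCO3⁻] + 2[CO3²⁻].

[CO2*] = KH · pCO2 = 10^(−1.55) × 585×10^-6 = 1.649×10^-5 mol/kg
α₀ = 1/(1 + K1/[H⁺] + K1K2/[H⁺]²) = 1/(1 + 10^+1.67 + 10^+0.18) = 0.02029
DIC = [CO2*]/α₀ = 1.649×10^-5 / 0.02029 = 0.8126 mmol/kg
CA = (α₁ + 2α₂)·DIC = (0.9490 + 2×0.03071) × 0.8126 = 0.821 mmol/kg

CA = 0.821 mmol/kg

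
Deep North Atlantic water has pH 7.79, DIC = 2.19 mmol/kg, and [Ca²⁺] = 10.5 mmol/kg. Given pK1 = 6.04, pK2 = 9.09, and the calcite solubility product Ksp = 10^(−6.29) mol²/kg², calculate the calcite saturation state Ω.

α₂ = 1 / (1 + [H⁺]/K2 + [H⁺]²/(K1K2)) = 1 / (1 + 10^+1.30 + 10^-0.45)
   = 1 / (1 + 19.953 + 0.35481) = 1/21.307 = 0.04693
[CO3²⁻] = α₂ × DIC = 0.04693 × 2.19 = 0.1028 mmol/kg
Ksp = 10^(−6.29) = 5.129×10^-7
Ω = [Ca²⁺][CO3²⁻]/Ksp = (10.5×10^-3)(1.028×10^-4) / 5.129×10^-7 = 2.10

Ω = 2.10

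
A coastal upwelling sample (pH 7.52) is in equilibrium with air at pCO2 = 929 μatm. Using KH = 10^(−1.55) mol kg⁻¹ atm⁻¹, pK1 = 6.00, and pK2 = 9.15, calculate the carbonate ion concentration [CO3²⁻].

[CO2*] = KH · pCO2 = 10^(−1.55) × 929×10^-6 = 2.618×10^-5 mol/kg
α₀ = 1/(1 + K1/[H⁺] + K1K2/[H⁺]²) = 1/(1 + 10^+1.52 + 10^-0.11) = 0.02866
DIC = [CO2*]/α₀ = 2.618×10^-5 / 0.02866 = 0.9135 mmol/kg
[CO3²⁻] = α₂·DIC; α₂ = 0.02225, so [CO3²⁻] = 0.02225 × 0.9135 = 0.0203 mmol/kg

[CO3²⁻] = 0.0203 mmol/kg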